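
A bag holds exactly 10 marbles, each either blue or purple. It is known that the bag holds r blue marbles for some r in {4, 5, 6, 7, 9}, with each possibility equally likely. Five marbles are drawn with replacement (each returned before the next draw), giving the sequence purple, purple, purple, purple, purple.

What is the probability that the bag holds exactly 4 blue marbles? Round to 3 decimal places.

0.639

The likelihood of the observed sequence under each hypothesis: P(data | r = 4) = (6/10)(6/10)(6/10)(6/10)(6/10) = 0.07776; P(data | r = 5) = (5/10)(5/10)(5/10)(5/10)(5/10) = 0.03125; P(data | r = 6) = (4/10)(4/10)(4/10)(4/10)(4/10) = 0.01024; P(data | r = 7) = (3/10)(3/10)(3/10)(3/10)(3/10) = 0.00243; P(data | r = 9) = (1/10)(1/10)(1/10)(1/10)(1/10) = 1e-05.
Weighting by the prior gives 1/5 · 0.07776 = 0.015552, 1/5 · 0.03125 = 0.00625, 1/5 · 0.01024 = 0.002048, 1/5 · 0.00243 = 0.000486, 1/5 · 1e-05 = 2e-06; with total 0.024338.
Hence P(r = 4 | data) = (0.015552) / (0.024338) = 0.639.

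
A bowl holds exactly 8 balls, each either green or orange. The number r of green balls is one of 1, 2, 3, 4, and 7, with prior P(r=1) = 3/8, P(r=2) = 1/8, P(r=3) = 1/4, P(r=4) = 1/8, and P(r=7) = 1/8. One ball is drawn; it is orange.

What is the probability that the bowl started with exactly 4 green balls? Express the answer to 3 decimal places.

Under each hypothesis, the probability of this draw is: P(data | r = 1) = (7/8) = 7/8; P(data | r = 2) = (6/8) = 3/4; P(data | r = 3) = (5/8) = 5/8; P(data | r = 4) = (4/8) = 1/2; P(data | r = 7) = (1/8) = 1/8.
The prior-weighted likelihoods are 3/8 · 7/8 = 21/64, 1/8 · 3/4 = 3/32, 1/4 · 5/8 = 5/32, 1/8 · 1/2 = 1/16, 1/8 · 1/8 = 1/64; with total 21/32.
Therefore the posterior P(r = 4 | data) = (1/16) / (21/32) = 2/21.

0.095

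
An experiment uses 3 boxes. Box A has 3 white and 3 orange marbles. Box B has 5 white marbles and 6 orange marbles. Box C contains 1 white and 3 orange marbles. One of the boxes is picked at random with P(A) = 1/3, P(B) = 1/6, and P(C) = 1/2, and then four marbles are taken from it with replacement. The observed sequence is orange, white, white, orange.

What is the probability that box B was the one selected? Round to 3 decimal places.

0.211

The likelihood of the observed sequence under each hypothesis: P(data | box A) = (3/6)(3/6)(3/6)(3/6) = 0.0625; P(data | box B) = (6/11)(5/11)(5/11)(6/11) = 0.061471; P(data | box C) = (3/4)(1/4)(1/4)(3/4) = 0.035156.
Weighting by the prior gives 1/3 · 0.0625 = 0.020833, 1/6 · 0.061471 = 0.010245, 1/2 · 0.035156 = 0.017578; with total 0.048657.
So P(box B | data) = (0.010245) / (0.048657) = 0.21056.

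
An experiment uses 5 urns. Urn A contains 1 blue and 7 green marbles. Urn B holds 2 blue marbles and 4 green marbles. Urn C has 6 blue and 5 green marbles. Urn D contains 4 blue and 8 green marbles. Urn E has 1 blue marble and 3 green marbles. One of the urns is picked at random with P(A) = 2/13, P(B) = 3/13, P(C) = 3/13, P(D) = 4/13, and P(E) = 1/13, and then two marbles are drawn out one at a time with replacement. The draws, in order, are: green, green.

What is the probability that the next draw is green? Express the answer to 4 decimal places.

Compute the likelihood of the observed sequence for each case: P(data | urn A) = (7/8)(7/8) = 0.76562; P(data | urn B) = (4/6)(4/6) = 0.44444; P(data | urn C) = (5/11)(5/11) = 0.20661; P(data | urn D) = (8/12)(8/12) = 0.44444; P(data | urn E) = (3/4)(3/4) = 0.5625.
The prior-weighted likelihoods are 2/13 · 0.76562 = 0.11779, 3/13 · 0.44444 = 0.10256, 3/13 · 0.20661 = 0.04768, 4/13 · 0.44444 = 0.13675, 1/13 · 0.5625 = 0.043269; these sum to 0.44805.
Normalising, the posterior is P(urn A | data) = 0.26289, P(urn B | data) = 0.22891, P(urn C | data) = 0.10641, P(urn D | data) = 0.30521, P(urn E | data) = 0.096572.
So P(green next | data) = Σ P(green next | H) P(H | data) = (7/8)(0.26289) + (2/3)(0.22891) + (5/11)(0.10641) + (2/3)(0.30521) + (3/4)(0.096572) = 0.70691.

0.7069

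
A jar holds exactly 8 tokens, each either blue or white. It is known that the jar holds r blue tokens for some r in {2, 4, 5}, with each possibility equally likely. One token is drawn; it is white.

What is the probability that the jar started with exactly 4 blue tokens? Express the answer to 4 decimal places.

For each hypothesis, P(data | H) works out to: P(data | r = 2) = (6/8) = 3/4; P(data | r = 4) = (4/8) = 1/2; P(data | r = 5) = (3/8) = 3/8.
The prior-weighted likelihoods are 1/3 · 3/4 = 1/4, 1/3 · 1/2 = 1/6, 1/3 · 3/8 = 1/8; these sum to 13/24.
By Bayes' rule, P(r = 4 | data) = (1/6) / (13/24) = 4/13.

0.3077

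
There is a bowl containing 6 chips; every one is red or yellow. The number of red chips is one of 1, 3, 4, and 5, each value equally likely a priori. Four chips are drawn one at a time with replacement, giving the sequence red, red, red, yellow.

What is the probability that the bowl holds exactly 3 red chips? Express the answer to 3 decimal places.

The likelihood of the observed sequence under each hypothesis: P(data | r = 1) = (1/6)(1/6)(1/6)(5/6) = 0.003858; P(data | r = 3) = (3/6)(3/6)(3/6)(3/6) = 0.0625; P(data | r = 4) = (4/6)(4/6)(4/6)(2/6) = 0.098765; P(data | r = 5) = (5/6)(5/6)(5/6)(1/6) = 0.096451.
Weighting by the prior gives 1/4 · 0.003858 = 0.00096451, 1/4 · 0.0625 = 0.015625, 1/4 · 0.098765 = 0.024691, 1/4 · 0.096451 = 0.024113; with total 0.065394.
By Bayes' rule, P(r = 3 | data) = (0.015625) / (0.065394) = 0.23894.

0.239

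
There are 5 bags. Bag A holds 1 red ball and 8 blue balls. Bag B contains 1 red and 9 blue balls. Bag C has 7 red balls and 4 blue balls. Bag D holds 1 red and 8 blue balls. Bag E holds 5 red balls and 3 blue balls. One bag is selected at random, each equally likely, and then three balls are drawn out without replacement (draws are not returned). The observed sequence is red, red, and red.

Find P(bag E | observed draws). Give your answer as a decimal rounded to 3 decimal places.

0.457

The likelihood of the observed sequence under each hypothesis: P(data | bag A) = (1/9)(0/8) = 0; P(data | bag B) = (1/10)(0/9) = 0; P(data | bag C) = (7/11)(6/10)(5/9) = 0.21212; P(data | bag D) = (1/9)(0/8) = 0; P(data | bag E) = (5/8)(4/7)(3/6) = 0.17857.
Multiplying each by its prior: 1/5 · 0 = 0, 1/5 · 0 = 0, 1/5 · 0.21212 = 0.042424, 1/5 · 0 = 0, 1/5 · 0.17857 = 0.035714; these sum to 0.078139.
Therefore the posterior P(bag E | data) = (0.035714) / (0.078139) = 0.45706.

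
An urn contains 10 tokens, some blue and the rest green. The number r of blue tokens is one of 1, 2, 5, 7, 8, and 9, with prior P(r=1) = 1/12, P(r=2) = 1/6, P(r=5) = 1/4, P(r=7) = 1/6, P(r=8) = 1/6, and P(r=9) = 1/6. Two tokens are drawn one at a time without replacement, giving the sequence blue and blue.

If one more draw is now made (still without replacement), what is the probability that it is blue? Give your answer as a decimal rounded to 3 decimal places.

For each hypothesis, P(data | H) works out to: P(data | r = 1) = (1/10)(0/9) = 0; P(data | r = 2) = (2/10)(1/9) = 1/45; P(data | r = 5) = (5/10)(4/9) = 2/9; P(data | r = 7) = (7/10)(6/9) = 7/15; P(data | r = 8) = (8/10)(7/9) = 28/45; P(data | r = 9) = (9/10)(8/9) = 4/5.
Multiplying each by its prior: 1/12 · 0 = 0, 1/6 · 1/45 = 1/270, 1/4 · 2/9 = 1/18, 1/6 · 7/15 = 7/90, 1/6 · 28/45 = 14/135, 1/6 · 4/5 = 2/15; these sum to 101/270.
Normalising, the posterior is P(r = 1 | data) = 0, P(r = 2 | data) = 1/101, P(r = 5 | data) = 15/101, P(r = 7 | data) = 21/101, P(r = 8 | data) = 28/101, P(r = 9 | data) = 36/101.
The predictive probability is P(blue next | data) = (0)(1/101) + (3/8)(15/101) + (5/8)(21/101) + (3/4)(28/101) + (7/8)(36/101) = 285/404.

0.705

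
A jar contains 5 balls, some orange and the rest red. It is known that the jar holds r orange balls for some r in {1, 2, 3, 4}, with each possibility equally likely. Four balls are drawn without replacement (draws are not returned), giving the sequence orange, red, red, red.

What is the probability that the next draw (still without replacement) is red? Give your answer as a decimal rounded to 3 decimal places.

The likelihood of the observed sequence under each hypothesis: P(data | r = 1) = (1/5)(4/4)(3/3)(2/2) = 1/5; P(data | r = 2) = (2/5)(3/4)(2/3)(1/2) = 1/10; P(data | r = 3) = (3/5)(2/4)(1/3)(0/2) = 0; P(data | r = 4) = (4/5)(1/4)(0/3) = 0.
Multiplying each by its prior: 1/4 · 1/5 = 1/20, 1/4 · 1/10 = 1/40, 1/4 · 0 = 0, 1/4 · 0 = 0; with total 3/40.
Normalising, the posterior is P(r = 1 | data) = 2/3, P(r = 2 | data) = 1/3, P(r = 3 | data) = 0, P(r = 4 | data) = 0.
So P(red next | data) = Σ P(red next | H) P(H | data) = (1)(2/3) + (0)(1/3) = 2/3.

0.667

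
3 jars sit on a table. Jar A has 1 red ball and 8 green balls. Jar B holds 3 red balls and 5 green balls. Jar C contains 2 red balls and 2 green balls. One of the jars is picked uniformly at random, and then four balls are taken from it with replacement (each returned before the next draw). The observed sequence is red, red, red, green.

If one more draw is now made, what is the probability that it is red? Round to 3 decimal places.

For each hypothesis, P(data | H) works out to: P(data | jar A) = (1/9)(1/9)(1/9)(8/9) = 0.0012193; P(data | jar B) = (3/8)(3/8)(3/8)(5/8) = 0.032959; P(data | jar C) = (2/4)(2/4)(2/4)(2/4) = 0.0625.
Weighting by the prior gives 1/3 · 0.0012193 = 0.00040644, 1/3 · 0.032959 = 0.010986, 1/3 · 0.0625 = 0.020833; with total 0.032226.
Normalising, the posterior is P(jar A | data) = 0.012612, P(jar B | data) = 0.34091, P(jar C | data) = 0.64647.
So P(red next | data) = Σ P(red next | H) P(H | data) = (1/9)(0.012612) + (3/8)(0.34091) + (1/2)(0.64647) = 0.45248.

0.452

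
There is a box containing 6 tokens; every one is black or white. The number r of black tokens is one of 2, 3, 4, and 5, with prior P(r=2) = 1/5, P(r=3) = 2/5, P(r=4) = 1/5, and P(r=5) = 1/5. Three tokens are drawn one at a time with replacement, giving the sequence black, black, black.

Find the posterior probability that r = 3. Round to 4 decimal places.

Compute the likelihood of the observed sequence for each case: P(data | r = 2) = (2/6)(2/6)(2/6) = 0.037037; P(data | r = 3) = (3/6)(3/6)(3/6) = 0.125; P(data | r = 4) = (4/6)(4/6)(4/6) = 0.2963; P(data | r = 5) = (5/6)(5/6)(5/6) = 0.5787.
Weighting by the prior gives 1/5 · 0.037037 = 0.0074074, 2/5 · 0.125 = 0.05, 1/5 · 0.2963 = 0.059259, 1/5 · 0.5787 = 0.11574; with total 0.23241.
So P(r = 3 | data) = (0.05) / (0.23241) = 0.21514.

0.2151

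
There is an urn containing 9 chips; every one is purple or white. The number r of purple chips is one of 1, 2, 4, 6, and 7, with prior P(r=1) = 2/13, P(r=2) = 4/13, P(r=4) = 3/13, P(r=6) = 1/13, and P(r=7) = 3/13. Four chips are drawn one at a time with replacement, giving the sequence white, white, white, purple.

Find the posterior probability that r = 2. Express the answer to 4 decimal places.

For each hypothesis, P(data | H) works out to: P(data | r = 1) = (8/9)(8/9)(8/9)(1/9) = 0.078037; P(data | r = 2) = (7/9)(7/9)(7/9)(2/9) = 0.10456; P(data | r = 4) = (5/9)(5/9)(5/9)(4/9) = 0.076208; P(data | r = 6) = (3/9)(3/9)(3/9)(6/9) = 0.024691; P(data | r = 7) = (2/9)(2/9)(2/9)(7/9) = 0.0085353.
The prior-weighted likelihoods are 2/13 · 0.078037 = 0.012006, 4/13 · 0.10456 = 0.032171, 3/13 · 0.076208 = 0.017586, 1/13 · 0.024691 = 0.0018993, 3/13 · 0.0085353 = 0.0019697; with total 0.065633.
Hence P(r = 2 | data) = (0.032171) / (0.065633) = 0.49018.

0.4902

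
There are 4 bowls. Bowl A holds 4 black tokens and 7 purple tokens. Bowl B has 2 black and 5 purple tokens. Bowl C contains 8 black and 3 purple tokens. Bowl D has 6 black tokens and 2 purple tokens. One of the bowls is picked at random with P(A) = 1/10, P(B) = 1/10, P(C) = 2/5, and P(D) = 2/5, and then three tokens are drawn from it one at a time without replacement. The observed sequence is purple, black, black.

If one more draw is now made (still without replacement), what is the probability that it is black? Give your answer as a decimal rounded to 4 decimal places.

0.7222

The likelihood of the observed sequence under each hypothesis: P(data | bowl A) = (7/11)(4/10)(3/9) = 0.084848; P(data | bowl B) = (5/7)(2/6)(1/5) = 0.047619; P(data | bowl C) = (3/11)(8/10)(7/9) = 0.1697; P(data | bowl D) = (2/8)(6/7)(5/6) = 0.17857.
Multiplying each by its prior: 1/10 · 0.084848 = 0.0084848, 1/10 · 0.047619 = 0.0047619, 2/5 · 0.1697 = 0.067879, 2/5 · 0.17857 = 0.071429; with total 0.15255.
Dividing through by the total gives posterior P(bowl A | data) = 0.055619, P(bowl B | data) = 0.031215, P(bowl C | data) = 0.44495, P(bowl D | data) = 0.46822.
So P(black next | data) = Σ P(black next | H) P(H | data) = (1/4)(0.055619) + (0)(0.031215) + (3/4)(0.44495) + (4/5)(0.46822) = 0.72219.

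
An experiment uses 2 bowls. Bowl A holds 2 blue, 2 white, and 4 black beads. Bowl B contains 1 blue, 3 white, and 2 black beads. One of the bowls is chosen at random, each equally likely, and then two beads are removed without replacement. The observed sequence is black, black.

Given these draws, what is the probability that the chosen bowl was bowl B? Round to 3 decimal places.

Under each hypothesis, the probability of the observed sequence is: P(data | bowl A) = (4/8)(3/7) = 3/14; P(data | bowl B) = (2/6)(1/5) = 1/15.
Multiplying each by its prior: 1/2 · 3/14 = 3/28, 1/2 · 1/15 = 1/30; with total 59/420.
Hence P(bowl B | data) = (1/30) / (59/420) = 14/59.

0.237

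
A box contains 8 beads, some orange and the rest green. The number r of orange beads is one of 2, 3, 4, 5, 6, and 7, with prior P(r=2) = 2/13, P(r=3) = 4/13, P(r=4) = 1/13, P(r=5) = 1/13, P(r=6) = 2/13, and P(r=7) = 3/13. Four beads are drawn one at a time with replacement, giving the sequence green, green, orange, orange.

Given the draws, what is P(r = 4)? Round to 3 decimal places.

0.122

The likelihood of the observed sequence under each hypothesis: P(data | r = 2) = (6/8)(6/8)(2/8)(2/8) = 0.035156; P(data | r = 3) = (5/8)(5/8)(3/8)(3/8) = 0.054932; P(data | r = 4) = (4/8)(4/8)(4/8)(4/8) = 0.0625; P(data | r = 5) = (3/8)(3/8)(5/8)(5/8) = 0.054932; P(data | r = 6) = (2/8)(2/8)(6/8)(6/8) = 0.035156; P(data | r = 7) = (1/8)(1/8)(7/8)(7/8) = 0.011963.
Weighting by the prior gives 2/13 · 0.035156 = 0.0054087, 4/13 · 0.054932 = 0.016902, 1/13 · 0.0625 = 0.0048077, 1/13 · 0.054932 = 0.0042255, 2/13 · 0.035156 = 0.0054087, 3/13 · 0.011963 = 0.0027607; summing to 0.039513.
By Bayes' rule, P(r = 4 | data) = (0.0048077) / (0.039513) = 0.12167.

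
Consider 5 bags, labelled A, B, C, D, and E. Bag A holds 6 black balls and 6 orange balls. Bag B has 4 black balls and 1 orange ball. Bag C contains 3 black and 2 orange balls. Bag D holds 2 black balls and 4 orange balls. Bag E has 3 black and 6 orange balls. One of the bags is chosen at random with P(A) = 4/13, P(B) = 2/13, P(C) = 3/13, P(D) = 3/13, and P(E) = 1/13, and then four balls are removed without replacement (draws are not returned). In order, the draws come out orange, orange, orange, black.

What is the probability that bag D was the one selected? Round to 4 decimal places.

Compute the likelihood of the observed sequence for each case: P(data | bag A) = (6/12)(5/11)(4/10)(6/9) = 0.060606; P(data | bag B) = (1/5)(0/4) = 0; P(data | bag C) = (2/5)(1/4)(0/3) = 0; P(data | bag D) = (4/6)(3/5)(2/4)(2/3) = 0.13333; P(data | bag E) = (6/9)(5/8)(4/7)(3/6) = 0.11905.
Weighting by the prior gives 4/13 · 0.060606 = 0.018648, 2/13 · 0 = 0, 3/13 · 0 = 0, 3/13 · 0.13333 = 0.030769, 1/13 · 0.11905 = 0.0091575; these sum to 0.058575.
So P(bag D | data) = (0.030769) / (0.058575) = 0.5253.

0.5253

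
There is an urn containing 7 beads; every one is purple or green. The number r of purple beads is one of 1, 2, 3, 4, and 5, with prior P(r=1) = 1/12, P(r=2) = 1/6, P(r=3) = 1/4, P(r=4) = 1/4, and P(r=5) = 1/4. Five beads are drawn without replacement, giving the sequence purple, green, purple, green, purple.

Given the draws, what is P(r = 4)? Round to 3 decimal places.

0.429

The likelihood of the observed sequence under each hypothesis: P(data | r = 1) = (1/7)(6/6)(0/5) = 0; P(data | r = 2) = (2/7)(5/6)(1/5)(4/4)(0/3) = 0; P(data | r = 3) = (3/7)(4/6)(2/5)(3/4)(1/3) = 1/35; P(data | r = 4) = (4/7)(3/6)(3/5)(2/4)(2/3) = 2/35; P(data | r = 5) = (5/7)(2/6)(4/5)(1/4)(3/3) = 1/21.
Multiplying each by its prior: 1/12 · 0 = 0, 1/6 · 0 = 0, 1/4 · 1/35 = 1/140, 1/4 · 2/35 = 1/70, 1/4 · 1/21 = 1/84; these sum to 1/30.
By Bayes' rule, P(r = 4 | data) = (1/70) / (1/30) = 3/7.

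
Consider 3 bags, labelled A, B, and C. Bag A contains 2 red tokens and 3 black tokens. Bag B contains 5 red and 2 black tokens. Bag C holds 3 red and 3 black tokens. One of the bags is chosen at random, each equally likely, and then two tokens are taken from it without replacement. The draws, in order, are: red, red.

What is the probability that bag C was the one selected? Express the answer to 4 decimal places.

0.2577

Compute the likelihood of the observed sequence for each case: P(data | bag A) = (2/5)(1/4) = 1/10; P(data | bag B) = (5/7)(4/6) = 10/21; P(data | bag C) = (3/6)(2/5) = 1/5.
Weighting by the prior gives 1/3 · 1/10 = 1/30, 1/3 · 10/21 = 10/63, 1/3 · 1/5 = 1/15; with total 163/630.
Therefore the posterior P(bag C | data) = (1/15) / (163/630) = 42/163.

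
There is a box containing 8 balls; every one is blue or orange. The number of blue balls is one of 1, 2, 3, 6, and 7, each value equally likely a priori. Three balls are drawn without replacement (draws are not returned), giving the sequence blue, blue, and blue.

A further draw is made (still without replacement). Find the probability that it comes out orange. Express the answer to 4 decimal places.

Under each hypothesis, the probability of the observed sequence is: P(data | r = 1) = (1/8)(0/7) = 0; P(data | r = 2) = (2/8)(1/7)(0/6) = 0; P(data | r = 3) = (3/8)(2/7)(1/6) = 1/56; P(data | r = 6) = (6/8)(5/7)(4/6) = 5/14; P(data | r = 7) = (7/8)(6/7)(5/6) = 5/8.
Multiplying each by its prior: 1/5 · 0 = 0, 1/5 · 0 = 0, 1/5 · 1/56 = 1/280, 1/5 · 5/14 = 1/14, 1/5 · 5/8 = 1/8; these sum to 1/5.
The posterior is then P(r = 1 | data) = 0, P(r = 2 | data) = 0, P(r = 3 | data) = 1/56, P(r = 6 | data) = 5/14, P(r = 7 | data) = 5/8.
The predictive probability is P(orange next | data) = (1)(1/56) + (2/5)(5/14) + (1/5)(5/8) = 2/7.

0.2857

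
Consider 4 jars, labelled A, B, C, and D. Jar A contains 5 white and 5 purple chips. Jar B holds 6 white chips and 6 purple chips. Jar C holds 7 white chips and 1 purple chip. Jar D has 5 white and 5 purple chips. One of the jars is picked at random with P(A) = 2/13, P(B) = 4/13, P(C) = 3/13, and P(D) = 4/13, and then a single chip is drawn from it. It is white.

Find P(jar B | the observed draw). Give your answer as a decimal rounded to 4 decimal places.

The likelihood of this draw under each hypothesis: P(data | jar A) = (5/10) = 1/2; P(data | jar B) = (6/12) = 1/2; P(data | jar C) = (7/8) = 7/8; P(data | jar D) = (5/10) = 1/2.
Weighting by the prior gives 2/13 · 1/2 = 1/13, 4/13 · 1/2 = 2/13, 3/13 · 7/8 = 21/104, 4/13 · 1/2 = 2/13; with total 61/104.
So P(jar B | data) = (2/13) / (61/104) = 16/61.

0.2623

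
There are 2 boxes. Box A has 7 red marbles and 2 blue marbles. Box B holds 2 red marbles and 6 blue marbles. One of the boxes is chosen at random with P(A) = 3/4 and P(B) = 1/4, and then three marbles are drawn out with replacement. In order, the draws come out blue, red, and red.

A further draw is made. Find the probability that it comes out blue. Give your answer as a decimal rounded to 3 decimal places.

0.277

The likelihood of the observed sequence under each hypothesis: P(data | box A) = (2/9)(7/9)(7/9) = 0.13443; P(data | box B) = (6/8)(2/8)(2/8) = 0.046875.
The prior-weighted likelihoods are 3/4 · 0.13443 = 0.10082, 1/4 · 0.046875 = 0.011719; these sum to 0.11254.
Normalising, the posterior is P(box A | data) = 0.89587, P(box B | data) = 0.10413.
The predictive probability is P(blue next | data) = (2/9)(0.89587) + (3/4)(0.10413) = 0.27718.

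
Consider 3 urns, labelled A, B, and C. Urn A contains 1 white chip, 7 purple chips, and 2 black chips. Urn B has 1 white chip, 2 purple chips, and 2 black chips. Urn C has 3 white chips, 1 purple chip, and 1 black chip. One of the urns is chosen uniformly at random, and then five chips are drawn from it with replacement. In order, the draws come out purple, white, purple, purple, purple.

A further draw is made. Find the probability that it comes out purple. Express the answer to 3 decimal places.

The likelihood of the observed sequence under each hypothesis: P(data | urn A) = (7/10)(1/10)(7/10)(7/10)(7/10) = 0.02401; P(data | urn B) = (2/5)(1/5)(2/5)(2/5)(2/5) = 0.00512; P(data | urn C) = (1/5)(3/5)(1/5)(1/5)(1/5) = 0.00096.
The prior-weighted likelihoods are 1/3 · 0.02401 = 0.0080033, 1/3 · 0.00512 = 0.0017067, 1/3 · 0.00096 = 0.00032; these sum to 0.01003.
The posterior is then P(urn A | data) = 0.79794, P(urn B | data) = 0.17016, P(urn C | data) = 0.031904.
The predictive probability is P(purple next | data) = (7/10)(0.79794) + (2/5)(0.17016) + (1/5)(0.031904) = 0.633.

0.633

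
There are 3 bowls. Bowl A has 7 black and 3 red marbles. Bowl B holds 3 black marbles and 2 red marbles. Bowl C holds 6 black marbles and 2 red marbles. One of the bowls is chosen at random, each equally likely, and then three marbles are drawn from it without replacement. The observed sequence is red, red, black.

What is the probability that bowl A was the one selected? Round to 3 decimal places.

Under each hypothesis, the probability of the observed sequence is: P(data | bowl A) = (3/10)(2/9)(7/8) = 0.058333; P(data | bowl B) = (2/5)(1/4)(3/3) = 0.1; P(data | bowl C) = (2/8)(1/7)(6/6) = 0.035714.
Weighting by the prior gives 1/3 · 0.058333 = 0.019444, 1/3 · 0.1 = 0.033333, 1/3 · 0.035714 = 0.011905; summing to 0.064683.
Therefore the posterior P(bowl A | data) = (0.019444) / (0.064683) = 0.30061.

0.301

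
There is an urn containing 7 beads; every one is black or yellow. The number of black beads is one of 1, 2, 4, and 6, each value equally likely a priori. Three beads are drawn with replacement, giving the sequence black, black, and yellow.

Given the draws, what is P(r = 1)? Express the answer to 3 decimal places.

The likelihood of the observed sequence under each hypothesis: P(data | r = 1) = (1/7)(1/7)(6/7) = 6/343; P(data | r = 2) = (2/7)(2/7)(5/7) = 20/343; P(data | r = 4) = (4/7)(4/7)(3/7) = 48/343; P(data | r = 6) = (6/7)(6/7)(1/7) = 36/343.
Multiplying each by its prior: 1/4 · 6/343 = 3/686, 1/4 · 20/343 = 5/343, 1/4 · 48/343 = 12/343, 1/4 · 36/343 = 9/343; summing to 55/686.
Hence P(r = 1 | data) = (3/686) / (55/686) = 3/55.

0.055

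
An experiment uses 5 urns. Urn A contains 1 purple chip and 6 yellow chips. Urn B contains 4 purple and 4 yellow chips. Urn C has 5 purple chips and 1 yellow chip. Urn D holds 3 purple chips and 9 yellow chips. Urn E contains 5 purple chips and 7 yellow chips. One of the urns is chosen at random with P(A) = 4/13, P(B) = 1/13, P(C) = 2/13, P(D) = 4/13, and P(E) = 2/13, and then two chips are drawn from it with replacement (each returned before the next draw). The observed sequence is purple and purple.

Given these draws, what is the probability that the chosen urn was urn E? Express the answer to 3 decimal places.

0.150

Compute the likelihood of the observed sequence for each case: P(data | urn A) = (1/7)(1/7) = 0.020408; P(data | urn B) = (4/8)(4/8) = 0.25; P(data | urn C) = (5/6)(5/6) = 0.69444; P(data | urn D) = (3/12)(3/12) = 0.0625; P(data | urn E) = (5/12)(5/12) = 0.17361.
Multiplying each by its prior: 4/13 · 0.020408 = 0.0062794, 1/13 · 0.25 = 0.019231, 2/13 · 0.69444 = 0.10684, 4/13 · 0.0625 = 0.019231, 2/13 · 0.17361 = 0.026709; these sum to 0.17829.
So P(urn E | data) = (0.026709) / (0.17829) = 0.14981.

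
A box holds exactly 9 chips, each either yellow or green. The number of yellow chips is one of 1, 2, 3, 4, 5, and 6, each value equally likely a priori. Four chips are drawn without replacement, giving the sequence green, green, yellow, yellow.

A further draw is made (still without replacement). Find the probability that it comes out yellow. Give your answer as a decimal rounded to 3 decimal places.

0.455

Under each hypothesis, the probability of the observed sequence is: P(data | r = 1) = (8/9)(7/8)(1/7)(0/6) = 0; P(data | r = 2) = (7/9)(6/8)(2/7)(1/6) = 1/36; P(data | r = 3) = (6/9)(5/8)(3/7)(2/6) = 5/84; P(data | r = 4) = (5/9)(4/8)(4/7)(3/6) = 5/63; P(data | r = 5) = (4/9)(3/8)(5/7)(4/6) = 5/63; P(data | r = 6) = (3/9)(2/8)(6/7)(5/6) = 5/84.
Multiplying each by its prior: 1/6 · 0 = 0, 1/6 · 1/36 = 1/216, 1/6 · 5/84 = 5/504, 1/6 · 5/63 = 5/378, 1/6 · 5/63 = 5/378, 1/6 · 5/84 = 5/504; with total 11/216.
Normalising, the posterior is P(r = 1 | data) = 0, P(r = 2 | data) = 1/11, P(r = 3 | data) = 15/77, P(r = 4 | data) = 20/77, P(r = 5 | data) = 20/77, P(r = 6 | data) = 15/77.
Averaging over the posterior, P(yellow next | data) = (0)(1/11) + (1/5)(15/77) + (2/5)(20/77) + (3/5)(20/77) + (4/5)(15/77) = 5/11.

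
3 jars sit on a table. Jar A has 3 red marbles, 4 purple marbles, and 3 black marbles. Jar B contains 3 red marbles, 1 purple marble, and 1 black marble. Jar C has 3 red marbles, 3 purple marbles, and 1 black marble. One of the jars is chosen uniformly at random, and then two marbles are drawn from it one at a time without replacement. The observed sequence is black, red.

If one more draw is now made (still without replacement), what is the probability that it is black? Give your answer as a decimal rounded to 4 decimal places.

0.0778

The likelihood of the observed sequence under each hypothesis: P(data | jar A) = (3/10)(3/9) = 1/10; P(data | jar B) = (1/5)(3/4) = 3/20; P(data | jar C) = (1/7)(3/6) = 1/14.
Weighting by the prior gives 1/3 · 1/10 = 1/30, 1/3 · 3/20 = 1/20, 1/3 · 1/14 = 1/42; with total 3/28.
The posterior is then P(jar A | data) = 14/45, P(jar B | data) = 7/15, P(jar C | data) = 2/9.
Averaging over the posterior, P(black next | data) = (1/4)(14/45) + (0)(7/15) + (0)(2/9) = 7/90.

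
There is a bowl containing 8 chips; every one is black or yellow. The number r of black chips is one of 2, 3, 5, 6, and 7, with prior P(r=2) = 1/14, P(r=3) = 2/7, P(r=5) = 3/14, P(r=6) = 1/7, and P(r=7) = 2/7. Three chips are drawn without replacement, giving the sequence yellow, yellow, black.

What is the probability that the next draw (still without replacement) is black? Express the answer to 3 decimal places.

Under each hypothesis, the probability of the observed sequence is: P(data | r = 2) = (6/8)(5/7)(2/6) = 5/28; P(data | r = 3) = (5/8)(4/7)(3/6) = 5/28; P(data | r = 5) = (3/8)(2/7)(5/6) = 5/56; P(data | r = 6) = (2/8)(1/7)(6/6) = 1/28; P(data | r = 7) = (1/8)(0/7) = 0.
Multiplying each by its prior: 1/14 · 5/28 = 5/392, 2/7 · 5/28 = 5/98, 3/14 · 5/56 = 15/784, 1/7 · 1/28 = 1/196, 2/7 · 0 = 0; summing to 69/784.
The posterior is then P(r = 2 | data) = 10/69, P(r = 3 | data) = 40/69, P(r = 5 | data) = 5/23, P(r = 6 | data) = 4/69, P(r = 7 | data) = 0.
So P(black next | data) = Σ P(black next | H) P(H | data) = (1/5)(10/69) + (2/5)(40/69) + (4/5)(5/23) + (1)(4/69) = 34/69.

0.493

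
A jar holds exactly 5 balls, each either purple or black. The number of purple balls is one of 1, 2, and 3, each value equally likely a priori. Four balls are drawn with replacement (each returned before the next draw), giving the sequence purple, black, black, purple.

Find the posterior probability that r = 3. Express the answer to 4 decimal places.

Under each hypothesis, the probability of the observed sequence is: P(data | r = 1) = (1/5)(4/5)(4/5)(1/5) = 0.0256; P(data | r = 2) = (2/5)(3/5)(3/5)(2/5) = 0.0576; P(data | r = 3) = (3/5)(2/5)(2/5)(3/5) = 0.0576.
Multiplying each by its prior: 1/3 · 0.0256 = 0.0085333, 1/3 · 0.0576 = 0.0192, 1/3 · 0.0576 = 0.0192; these sum to 0.046933.
By Bayes' rule, P(r = 3 | data) = (0.0192) / (0.046933) = 0.40909.

0.4091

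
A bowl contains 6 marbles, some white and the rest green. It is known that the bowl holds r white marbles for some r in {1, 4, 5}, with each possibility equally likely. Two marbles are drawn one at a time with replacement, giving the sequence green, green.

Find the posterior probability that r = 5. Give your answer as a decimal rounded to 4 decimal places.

0.0333

The likelihood of the observed sequence under each hypothesis: P(data | r = 1) = (5/6)(5/6) = 25/36; P(data | r = 4) = (2/6)(2/6) = 1/9; P(data | r = 5) = (1/6)(1/6) = 1/36.
Multiplying each by its prior: 1/3 · 25/36 = 25/108, 1/3 · 1/9 = 1/27, 1/3 · 1/36 = 1/108; summing to 5/18.
By Bayes' rule, P(r = 5 | data) = (1/108) / (5/18) = 1/30.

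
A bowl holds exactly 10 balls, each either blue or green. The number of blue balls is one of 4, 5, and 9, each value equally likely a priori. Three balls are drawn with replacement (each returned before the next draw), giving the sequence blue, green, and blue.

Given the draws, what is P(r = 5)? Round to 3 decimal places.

The likelihood of the observed sequence under each hypothesis: P(data | r = 4) = (4/10)(6/10)(4/10) = 0.096; P(data | r = 5) = (5/10)(5/10)(5/10) = 0.125; P(data | r = 9) = (9/10)(1/10)(9/10) = 0.081.
Multiplying each by its prior: 1/3 · 0.096 = 0.032, 1/3 · 0.125 = 0.041667, 1/3 · 0.081 = 0.027; summing to 0.10067.
Therefore the posterior P(r = 5 | data) = (0.041667) / (0.10067) = 0.41391.

0.414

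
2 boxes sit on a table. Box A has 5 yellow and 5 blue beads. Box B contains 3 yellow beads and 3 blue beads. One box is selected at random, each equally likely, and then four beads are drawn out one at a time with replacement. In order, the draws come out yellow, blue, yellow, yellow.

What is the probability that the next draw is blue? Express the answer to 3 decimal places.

0.500

Compute the likelihood of the observed sequence for each case: P(data | box A) = (5/10)(5/10)(5/10)(5/10) = 1/16; P(data | box B) = (3/6)(3/6)(3/6)(3/6) = 1/16.
Multiplying each by its prior: 1/2 · 1/16 = 1/32, 1/2 · 1/16 = 1/32; with total 1/16.
Dividing through by the total gives posterior P(box A | data) = 1/2, P(box B | data) = 1/2.
So P(blue next | data) = Σ P(blue next | H) P(H | data) = (1/2)(1/2) + (1/2)(1/2) = 1/2.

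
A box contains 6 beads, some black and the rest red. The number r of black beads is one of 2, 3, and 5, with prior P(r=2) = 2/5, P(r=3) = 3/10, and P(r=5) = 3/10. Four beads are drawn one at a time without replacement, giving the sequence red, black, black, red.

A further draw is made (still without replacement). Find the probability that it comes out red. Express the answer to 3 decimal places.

For each hypothesis, P(data | H) works out to: P(data | r = 2) = (4/6)(2/5)(1/4)(3/3) = 1/15; P(data | r = 3) = (3/6)(3/5)(2/4)(2/3) = 1/10; P(data | r = 5) = (1/6)(5/5)(4/4)(0/3) = 0.
Weighting by the prior gives 2/5 · 1/15 = 2/75, 3/10 · 1/10 = 3/100, 3/10 · 0 = 0; with total 17/300.
The posterior is then P(r = 2 | data) = 8/17, P(r = 3 | data) = 9/17, P(r = 5 | data) = 0.
So P(red next | data) = Σ P(red next | H) P(H | data) = (1)(8/17) + (1/2)(9/17) = 25/34.

0.735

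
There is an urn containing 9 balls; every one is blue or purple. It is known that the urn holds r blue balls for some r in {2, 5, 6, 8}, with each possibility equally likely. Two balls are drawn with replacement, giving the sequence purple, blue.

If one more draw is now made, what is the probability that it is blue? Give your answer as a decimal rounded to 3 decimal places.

0.556

The likelihood of the observed sequence under each hypothesis: P(data | r = 2) = (7/9)(2/9) = 14/81; P(data | r = 5) = (4/9)(5/9) = 20/81; P(data | r = 6) = (3/9)(6/9) = 2/9; P(data | r = 8) = (1/9)(8/9) = 8/81.
Weighting by the prior gives 1/4 · 14/81 = 7/162, 1/4 · 20/81 = 5/81, 1/4 · 2/9 = 1/18, 1/4 · 8/81 = 2/81; with total 5/27.
Normalising, the posterior is P(r = 2 | data) = 7/30, P(r = 5 | data) = 1/3, P(r = 6 | data) = 3/10, P(r = 8 | data) = 2/15.
Averaging over the posterior, P(blue next | data) = (2/9)(7/30) + (5/9)(1/3) + (2/3)(3/10) + (8/9)(2/15) = 5/9.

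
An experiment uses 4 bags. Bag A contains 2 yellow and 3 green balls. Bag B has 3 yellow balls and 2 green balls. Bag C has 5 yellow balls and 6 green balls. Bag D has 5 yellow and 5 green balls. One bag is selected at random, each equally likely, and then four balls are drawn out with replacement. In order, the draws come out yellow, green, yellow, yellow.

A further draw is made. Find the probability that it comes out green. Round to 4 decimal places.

Under each hypothesis, the probability of the observed sequence is: P(data | bag A) = (2/5)(3/5)(2/5)(2/5) = 0.0384; P(data | bag B) = (3/5)(2/5)(3/5)(3/5) = 0.0864; P(data | bag C) = (5/11)(6/11)(5/11)(5/11) = 0.051226; P(data | bag D) = (5/10)(5/10)(5/10)(5/10) = 0.0625.
Multiplying each by its prior: 1/4 · 0.0384 = 0.0096, 1/4 · 0.0864 = 0.0216, 1/4 · 0.051226 = 0.012807, 1/4 · 0.0625 = 0.015625; these sum to 0.059632.
Normalising, the posterior is P(bag A | data) = 0.16099, P(bag B | data) = 0.36222, P(bag C | data) = 0.21476, P(bag D | data) = 0.26203.
So P(green next | data) = Σ P(green next | H) P(H | data) = (3/5)(0.16099) + (2/5)(0.36222) + (6/11)(0.21476) + (1/2)(0.26203) = 0.48964.

0.4896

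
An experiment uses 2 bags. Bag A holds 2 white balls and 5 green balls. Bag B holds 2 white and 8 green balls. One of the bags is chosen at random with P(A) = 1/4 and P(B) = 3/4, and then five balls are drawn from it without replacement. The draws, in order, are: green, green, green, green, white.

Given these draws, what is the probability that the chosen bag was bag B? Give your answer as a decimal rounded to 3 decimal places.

Compute the likelihood of the observed sequence for each case: P(data | bag A) = (5/7)(4/6)(3/5)(2/4)(2/3) = 2/21; P(data | bag B) = (8/10)(7/9)(6/8)(5/7)(2/6) = 1/9.
Weighting by the prior gives 1/4 · 2/21 = 1/42, 3/4 · 1/9 = 1/12; with total 3/28.
By Bayes' rule, P(bag B | data) = (1/12) / (3/28) = 7/9.

0.778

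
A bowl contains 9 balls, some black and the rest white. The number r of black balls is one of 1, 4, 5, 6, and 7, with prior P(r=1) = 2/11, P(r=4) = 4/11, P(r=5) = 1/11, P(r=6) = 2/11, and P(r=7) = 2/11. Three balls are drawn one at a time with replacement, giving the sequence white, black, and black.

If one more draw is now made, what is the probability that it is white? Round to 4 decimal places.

Compute the likelihood of the observed sequence for each case: P(data | r = 1) = (8/9)(1/9)(1/9) = 0.010974; P(data | r = 4) = (5/9)(4/9)(4/9) = 0.10974; P(data | r = 5) = (4/9)(5/9)(5/9) = 0.13717; P(data | r = 6) = (3/9)(6/9)(6/9) = 0.14815; P(data | r = 7) = (2/9)(7/9)(7/9) = 0.13443.
Weighting by the prior gives 2/11 · 0.010974 = 0.0019953, 4/11 · 0.10974 = 0.039905, 1/11 · 0.13717 = 0.01247, 2/11 · 0.14815 = 0.026936, 2/11 · 0.13443 = 0.024442; these sum to 0.10575.
Normalising, the posterior is P(r = 1 | data) = 0.018868, P(r = 4 | data) = 0.37736, P(r = 5 | data) = 0.11792, P(r = 6 | data) = 0.25472, P(r = 7 | data) = 0.23113.
Averaging over the posterior, P(white next | data) = (8/9)(0.018868) + (5/9)(0.37736) + (4/9)(0.11792) + (1/3)(0.25472) + (2/9)(0.23113) = 0.41509.

0.4151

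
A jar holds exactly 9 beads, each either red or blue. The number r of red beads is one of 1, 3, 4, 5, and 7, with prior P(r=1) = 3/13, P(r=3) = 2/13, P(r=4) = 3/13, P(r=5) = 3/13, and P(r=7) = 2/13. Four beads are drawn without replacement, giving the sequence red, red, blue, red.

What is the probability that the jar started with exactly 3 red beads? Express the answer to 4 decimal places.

Under each hypothesis, the probability of the observed sequence is: P(data | r = 1) = (1/9)(0/8) = 0; P(data | r = 3) = (3/9)(2/8)(6/7)(1/6) = 0.011905; P(data | r = 4) = (4/9)(3/8)(5/7)(2/6) = 0.039683; P(data | r = 5) = (5/9)(4/8)(4/7)(3/6) = 0.079365; P(data | r = 7) = (7/9)(6/8)(2/7)(5/6) = 0.13889.
Weighting by the prior gives 3/13 · 0 = 0, 2/13 · 0.011905 = 0.0018315, 3/13 · 0.039683 = 0.0091575, 3/13 · 0.079365 = 0.018315, 2/13 · 0.13889 = 0.021368; these sum to 0.050672.
Therefore the posterior P(r = 3 | data) = (0.0018315) / (0.050672) = 0.036145.

0.0361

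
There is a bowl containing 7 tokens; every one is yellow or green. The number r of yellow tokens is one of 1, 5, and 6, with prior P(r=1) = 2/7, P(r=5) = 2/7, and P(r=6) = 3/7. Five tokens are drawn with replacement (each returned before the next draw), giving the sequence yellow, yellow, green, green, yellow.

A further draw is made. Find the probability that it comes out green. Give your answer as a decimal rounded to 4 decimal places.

0.2558

For each hypothesis, P(data | H) works out to: P(data | r = 1) = (1/7)(1/7)(6/7)(6/7)(1/7) = 0.002142; P(data | r = 5) = (5/7)(5/7)(2/7)(2/7)(5/7) = 0.02975; P(data | r = 6) = (6/7)(6/7)(1/7)(1/7)(6/7) = 0.012852.
Weighting by the prior gives 2/7 · 0.002142 = 0.00061199, 2/7 · 0.02975 = 0.0084999, 3/7 · 0.012852 = 0.0055079; with total 0.01462.
Dividing through by the total gives posterior P(r = 1 | data) = 0.04186, P(r = 5 | data) = 0.5814, P(r = 6 | data) = 0.37674.
The predictive probability is P(green next | data) = (6/7)(0.04186) + (2/7)(0.5814) + (1/7)(0.37674) = 0.25581.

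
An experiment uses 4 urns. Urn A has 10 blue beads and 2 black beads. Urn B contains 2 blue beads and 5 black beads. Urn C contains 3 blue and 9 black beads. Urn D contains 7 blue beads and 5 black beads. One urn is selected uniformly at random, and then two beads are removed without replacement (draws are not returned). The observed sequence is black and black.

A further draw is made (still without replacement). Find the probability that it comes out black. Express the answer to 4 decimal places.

For each hypothesis, P(data | H) works out to: P(data | urn A) = (2/12)(1/11) = 1/66; P(data | urn B) = (5/7)(4/6) = 10/21; P(data | urn C) = (9/12)(8/11) = 6/11; P(data | urn D) = (5/12)(4/11) = 5/33.
Weighting by the prior gives 1/4 · 1/66 = 1/264, 1/4 · 10/21 = 5/42, 1/4 · 6/11 = 3/22, 1/4 · 5/33 = 5/132; summing to 183/616.
The posterior is then P(urn A | data) = 7/549, P(urn B | data) = 220/549, P(urn C | data) = 28/61, P(urn D | data) = 70/549.
So P(black next | data) = Σ P(black next | H) P(H | data) = (0)(7/549) + (3/5)(220/549) + (7/10)(28/61) + (3/10)(70/549) = 3/5.

0.6000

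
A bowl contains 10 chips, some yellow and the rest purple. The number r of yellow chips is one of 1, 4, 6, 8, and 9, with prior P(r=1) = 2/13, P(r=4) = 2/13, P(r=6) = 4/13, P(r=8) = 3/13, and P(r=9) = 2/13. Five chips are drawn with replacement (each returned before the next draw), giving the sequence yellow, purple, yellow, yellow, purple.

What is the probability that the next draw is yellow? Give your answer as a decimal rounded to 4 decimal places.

0.6253

The likelihood of the observed sequence under each hypothesis: P(data | r = 1) = (1/10)(9/10)(1/10)(1/10)(9/10) = 0.00081; P(data | r = 4) = (4/10)(6/10)(4/10)(4/10)(6/10) = 0.02304; P(data | r = 6) = (6/10)(4/10)(6/10)(6/10)(4/10) = 0.03456; P(data | r = 8) = (8/10)(2/10)(8/10)(8/10)(2/10) = 0.02048; P(data | r = 9) = (9/10)(1/10)(9/10)(9/10)(1/10) = 0.00729.
The prior-weighted likelihoods are 2/13 · 0.00081 = 0.00012462, 2/13 · 0.02304 = 0.0035446, 4/13 · 0.03456 = 0.010634, 3/13 · 0.02048 = 0.0047262, 2/13 · 0.00729 = 0.0011215; summing to 0.020151.
The posterior is then P(r = 1 | data) = 0.0061842, P(r = 4 | data) = 0.1759, P(r = 6 | data) = 0.52771, P(r = 8 | data) = 0.23454, P(r = 9 | data) = 0.055657.
So P(yellow next | data) = Σ P(yellow next | H) P(H | data) = (1/10)(0.0061842) + (2/5)(0.1759) + (3/5)(0.52771) + (4/5)(0.23454) + (9/10)(0.055657) = 0.62533.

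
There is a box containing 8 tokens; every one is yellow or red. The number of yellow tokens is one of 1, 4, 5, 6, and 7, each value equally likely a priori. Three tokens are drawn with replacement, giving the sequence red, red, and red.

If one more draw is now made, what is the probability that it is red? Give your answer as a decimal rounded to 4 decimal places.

The likelihood of the observed sequence under each hypothesis: P(data | r = 1) = (7/8)(7/8)(7/8) = 0.66992; P(data | r = 4) = (4/8)(4/8)(4/8) = 0.125; P(data | r = 5) = (3/8)(3/8)(3/8) = 0.052734; P(data | r = 6) = (2/8)(2/8)(2/8) = 0.015625; P(data | r = 7) = (1/8)(1/8)(1/8) = 0.0019531.
The prior-weighted likelihoods are 1/5 · 0.66992 = 0.13398, 1/5 · 0.125 = 0.025, 1/5 · 0.052734 = 0.010547, 1/5 · 0.015625 = 0.003125, 1/5 · 0.0019531 = 0.00039063; these sum to 0.17305.
Dividing through by the total gives posterior P(r = 1 | data) = 0.77427, P(r = 4 | data) = 0.14447, P(r = 5 | data) = 0.060948, P(r = 6 | data) = 0.018059, P(r = 7 | data) = 0.0022573.
The predictive probability is P(red next | data) = (7/8)(0.77427) + (1/2)(0.14447) + (3/8)(0.060948) + (1/4)(0.018059) + (1/8)(0.0022573) = 0.77737.

0.7774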